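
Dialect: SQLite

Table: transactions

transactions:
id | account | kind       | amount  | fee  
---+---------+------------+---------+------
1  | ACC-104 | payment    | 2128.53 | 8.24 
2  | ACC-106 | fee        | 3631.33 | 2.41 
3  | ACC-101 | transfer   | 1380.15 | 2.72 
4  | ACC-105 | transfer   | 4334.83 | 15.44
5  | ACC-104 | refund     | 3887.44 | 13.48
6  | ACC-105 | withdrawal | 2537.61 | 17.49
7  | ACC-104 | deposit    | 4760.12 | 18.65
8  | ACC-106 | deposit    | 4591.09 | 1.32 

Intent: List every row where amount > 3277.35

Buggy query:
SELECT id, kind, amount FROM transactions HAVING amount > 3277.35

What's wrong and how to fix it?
Bug: HAVING filters the output of aggregation, but this query has no GROUP BY and no aggregate functions, so SQLite rejects it (HAVING clause on a non-aggregate query); the condition here is per row

Fix: Use WHERE for row-level filtering

Corrected query:
SELECT id, kind, amount FROM transactions WHERE amount > 3277.35

Result:
id | kind     | amount 
---+----------+--------
2  | fee      | 3631.33
4  | transfer | 4334.83
5  | refund   | 3887.44
7  | deposit  | 4760.12
8  | deposit  | 4591.09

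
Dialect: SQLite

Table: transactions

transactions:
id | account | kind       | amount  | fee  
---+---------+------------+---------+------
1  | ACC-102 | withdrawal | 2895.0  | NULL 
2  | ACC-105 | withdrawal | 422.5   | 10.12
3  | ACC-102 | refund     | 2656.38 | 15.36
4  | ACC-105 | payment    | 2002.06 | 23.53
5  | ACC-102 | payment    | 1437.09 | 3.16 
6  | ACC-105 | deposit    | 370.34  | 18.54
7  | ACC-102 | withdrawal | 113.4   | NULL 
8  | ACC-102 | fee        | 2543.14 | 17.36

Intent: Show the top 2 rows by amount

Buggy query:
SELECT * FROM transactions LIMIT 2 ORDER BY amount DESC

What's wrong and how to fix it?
Bug: ORDER BY cannot follow LIMIT; LIMIT is the final clause

Fix: Swap the clauses: ORDER BY first, then LIMIT

Corrected query:
SELECT * FROM transactions ORDER BY amount DESC LIMIT 2

Result:
id | account | kind       | amount  | fee  
---+---------+------------+---------+------
1  | ACC-102 | withdrawal | 2895    | NULL 
3  | ACC-102 | refund     | 2656.38 | 15.36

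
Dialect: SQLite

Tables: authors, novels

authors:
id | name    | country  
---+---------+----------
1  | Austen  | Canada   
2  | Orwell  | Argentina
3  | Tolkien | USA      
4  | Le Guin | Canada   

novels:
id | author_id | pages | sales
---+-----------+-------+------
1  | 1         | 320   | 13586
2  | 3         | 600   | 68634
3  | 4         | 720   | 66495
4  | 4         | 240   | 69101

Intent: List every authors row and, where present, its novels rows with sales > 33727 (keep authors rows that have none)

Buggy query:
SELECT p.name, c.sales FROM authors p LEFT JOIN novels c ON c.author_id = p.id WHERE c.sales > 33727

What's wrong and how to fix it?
Bug: Filtering c.sales in WHERE discards the NULL rows produced by LEFT JOIN, turning it into an inner join

Fix: Put 'c.sales > 33727' in the JOIN's ON clause instead of WHERE

Corrected query:
SELECT p.name, c.sales FROM authors p LEFT JOIN novels c ON c.author_id = p.id AND c.sales > 33727

Result:
name    | sales
--------+------
Austen  | NULL 
Orwell  | NULL 
Tolkien | 68634
Le Guin | 66495
Le Guin | 69101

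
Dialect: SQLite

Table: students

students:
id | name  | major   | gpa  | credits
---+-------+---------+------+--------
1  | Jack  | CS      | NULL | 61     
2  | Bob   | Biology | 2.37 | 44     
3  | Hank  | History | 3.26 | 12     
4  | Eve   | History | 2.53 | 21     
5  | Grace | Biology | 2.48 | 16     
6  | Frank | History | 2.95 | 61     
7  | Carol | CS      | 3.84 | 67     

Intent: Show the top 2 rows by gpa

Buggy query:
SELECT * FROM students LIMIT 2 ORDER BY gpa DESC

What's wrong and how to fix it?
Bug: LIMIT must come after ORDER BY

Fix: Sort with ORDER BY, then apply LIMIT

Corrected query:
SELECT * FROM students ORDER BY gpa DESC LIMIT 2

Result:
id | name  | major   | gpa  | credits
---+-------+---------+------+--------
7  | Carol | CS      | 3.84 | 67     
3  | Hank  | History | 3.26 | 12     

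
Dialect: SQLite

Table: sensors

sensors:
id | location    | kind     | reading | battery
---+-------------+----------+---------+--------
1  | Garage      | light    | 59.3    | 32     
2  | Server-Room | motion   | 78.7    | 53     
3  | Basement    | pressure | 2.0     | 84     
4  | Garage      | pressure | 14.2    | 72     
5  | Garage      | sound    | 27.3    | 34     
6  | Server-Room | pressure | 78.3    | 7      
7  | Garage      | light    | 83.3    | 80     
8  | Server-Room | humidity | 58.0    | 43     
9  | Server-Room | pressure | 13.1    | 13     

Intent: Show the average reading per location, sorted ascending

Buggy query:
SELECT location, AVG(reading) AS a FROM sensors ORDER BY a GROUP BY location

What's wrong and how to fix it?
Bug: GROUP BY must precede ORDER BY

Fix: Reorder: SELECT … FROM … GROUP BY … ORDER BY …

Corrected query:
SELECT location, AVG(reading) AS a FROM sensors GROUP BY location ORDER BY a

Result:
location    | a     
------------+-------
Basement    | 2     
Garage      | 46.025
Server-Room | 57.025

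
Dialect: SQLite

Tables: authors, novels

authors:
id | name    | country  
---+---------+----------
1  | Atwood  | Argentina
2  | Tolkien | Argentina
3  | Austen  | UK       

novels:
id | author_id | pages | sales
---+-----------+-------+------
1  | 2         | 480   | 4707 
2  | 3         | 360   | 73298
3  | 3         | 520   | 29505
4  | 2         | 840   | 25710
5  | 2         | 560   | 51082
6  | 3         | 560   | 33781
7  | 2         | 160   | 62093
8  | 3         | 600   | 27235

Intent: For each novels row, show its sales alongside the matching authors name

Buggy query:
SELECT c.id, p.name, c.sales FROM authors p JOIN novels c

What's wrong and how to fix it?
Bug: JOIN with no ON clause produces a cartesian product; every novels row pairs with every authors row

Fix: Specify the join condition linking the foreign key to the parent id

Corrected query:
SELECT c.id, p.name, c.sales FROM authors p JOIN novels c ON c.author_id = p.id

Result:
id | name    | sales
---+---------+------
1  | Tolkien | 4707 
2  | Austen  | 73298
3  | Austen  | 29505
4  | Tolkien | 25710
5  | Tolkien | 51082
6  | Austen  | 33781
7  | Tolkien | 62093
8  | Austen  | 27235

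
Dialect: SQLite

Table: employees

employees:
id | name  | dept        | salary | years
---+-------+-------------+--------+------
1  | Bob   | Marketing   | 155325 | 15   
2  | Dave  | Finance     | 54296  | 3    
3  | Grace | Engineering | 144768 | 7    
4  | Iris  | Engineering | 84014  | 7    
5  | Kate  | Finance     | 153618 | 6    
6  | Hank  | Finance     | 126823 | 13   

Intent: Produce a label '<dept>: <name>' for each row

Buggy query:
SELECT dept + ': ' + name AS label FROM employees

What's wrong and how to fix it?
Bug: SQLite uses || for string concatenation; + coerces text to numbers (yielding 0)

Fix: Replace + with || to concatenate text

Corrected query:
SELECT dept || ': ' || name AS label FROM employees

Result:
label             
------------------
Marketing: Bob    
Finance: Dave     
Engineering: Grace
Engineering: Iris 
Finance: Kate     
Finance: Hank     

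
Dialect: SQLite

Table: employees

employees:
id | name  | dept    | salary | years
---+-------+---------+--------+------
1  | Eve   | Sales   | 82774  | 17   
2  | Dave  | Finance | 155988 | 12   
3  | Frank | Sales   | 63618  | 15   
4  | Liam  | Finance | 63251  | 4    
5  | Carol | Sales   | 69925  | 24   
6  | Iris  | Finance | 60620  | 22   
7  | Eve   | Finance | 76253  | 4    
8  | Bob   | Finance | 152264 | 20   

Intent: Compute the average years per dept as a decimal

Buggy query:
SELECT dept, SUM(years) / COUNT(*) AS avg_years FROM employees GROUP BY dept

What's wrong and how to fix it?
Bug: SUM(years) and COUNT(*) are both integers; the division truncates the fractional part

Fix: Multiply by 1.0 (or CAST to REAL) to force floating-point division

Corrected query:
SELECT dept, SUM(years) * 1.0 / COUNT(*) AS avg_years FROM employees GROUP BY dept

Result:
dept    | avg_years
--------+----------
Finance | 12.4     
Sales   | 18.666667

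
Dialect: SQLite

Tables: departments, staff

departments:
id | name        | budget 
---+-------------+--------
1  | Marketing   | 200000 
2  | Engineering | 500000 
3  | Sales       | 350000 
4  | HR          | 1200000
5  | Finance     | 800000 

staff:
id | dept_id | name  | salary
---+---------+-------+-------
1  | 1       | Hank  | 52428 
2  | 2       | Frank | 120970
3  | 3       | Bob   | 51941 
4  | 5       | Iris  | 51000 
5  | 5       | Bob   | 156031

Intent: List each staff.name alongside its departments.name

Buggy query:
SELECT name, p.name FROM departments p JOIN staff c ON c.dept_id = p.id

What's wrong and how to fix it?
Bug: 'name' exists in both joined tables, so the database can't tell which one is meant

Fix: Prefix ambiguous columns with the table alias

Corrected query:
SELECT c.name, p.name FROM departments p JOIN staff c ON c.dept_id = p.id

Result:
name  | name       
------+------------
Hank  | Marketing  
Frank | Engineering
Bob   | Sales      
Iris  | Finance    
Bob   | Finance    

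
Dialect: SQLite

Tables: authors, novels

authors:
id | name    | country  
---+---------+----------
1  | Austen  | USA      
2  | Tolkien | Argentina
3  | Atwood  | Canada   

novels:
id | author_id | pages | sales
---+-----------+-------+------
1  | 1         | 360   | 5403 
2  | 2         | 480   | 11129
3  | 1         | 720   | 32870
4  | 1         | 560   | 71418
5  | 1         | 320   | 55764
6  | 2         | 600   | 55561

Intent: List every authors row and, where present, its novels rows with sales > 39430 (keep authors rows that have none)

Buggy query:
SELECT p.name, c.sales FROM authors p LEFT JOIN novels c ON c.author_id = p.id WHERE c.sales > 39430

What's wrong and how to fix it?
Bug: A WHERE condition on the right-hand table after LEFT JOIN drops unmatched parents

Fix: Put 'c.sales > 39430' in the JOIN's ON clause instead of WHERE

Corrected query:
SELECT p.name, c.sales FROM authors p LEFT JOIN novels c ON c.author_id = p.id AND c.sales > 39430

Result:
name    | sales
--------+------
Austen  | 55764
Austen  | 71418
Tolkien | 55561
Atwood  | NULL 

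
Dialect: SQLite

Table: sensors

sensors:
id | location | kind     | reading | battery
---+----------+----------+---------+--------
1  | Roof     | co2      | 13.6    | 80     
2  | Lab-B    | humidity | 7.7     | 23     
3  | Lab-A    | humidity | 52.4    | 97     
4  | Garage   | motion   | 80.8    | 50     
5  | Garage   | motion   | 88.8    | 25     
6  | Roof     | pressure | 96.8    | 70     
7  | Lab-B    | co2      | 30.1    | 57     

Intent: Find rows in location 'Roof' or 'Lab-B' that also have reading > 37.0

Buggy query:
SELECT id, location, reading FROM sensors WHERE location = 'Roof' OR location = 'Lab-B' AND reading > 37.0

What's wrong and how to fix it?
Bug: AND binds tighter than OR, so this parses as location = 'Roof' OR (location = 'Lab-B' AND reading > 37.0)

Fix: Group the OR with parentheses (or use IN), then AND the threshold

Corrected query:
SELECT id, location, reading FROM sensors WHERE (location = 'Roof' OR location = 'Lab-B') AND reading > 37.0

Result:
id | location | reading
---+----------+--------
6  | Roof     | 96.8   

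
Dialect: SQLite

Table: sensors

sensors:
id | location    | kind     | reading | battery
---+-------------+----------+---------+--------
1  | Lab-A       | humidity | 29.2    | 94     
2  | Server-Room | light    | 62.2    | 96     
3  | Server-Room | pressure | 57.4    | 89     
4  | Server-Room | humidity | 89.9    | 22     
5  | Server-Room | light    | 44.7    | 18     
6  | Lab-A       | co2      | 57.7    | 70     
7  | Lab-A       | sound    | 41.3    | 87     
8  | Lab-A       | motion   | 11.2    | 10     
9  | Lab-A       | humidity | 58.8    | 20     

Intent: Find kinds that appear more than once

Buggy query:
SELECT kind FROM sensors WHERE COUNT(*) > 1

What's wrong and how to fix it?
Bug: COUNT(*) is an aggregate and cannot be used in WHERE

Fix: Group first, then use HAVING for the count condition

Corrected query:
SELECT kind FROM sensors GROUP BY kind HAVING COUNT(*) > 1

Result:
kind    
--------
humidity
light   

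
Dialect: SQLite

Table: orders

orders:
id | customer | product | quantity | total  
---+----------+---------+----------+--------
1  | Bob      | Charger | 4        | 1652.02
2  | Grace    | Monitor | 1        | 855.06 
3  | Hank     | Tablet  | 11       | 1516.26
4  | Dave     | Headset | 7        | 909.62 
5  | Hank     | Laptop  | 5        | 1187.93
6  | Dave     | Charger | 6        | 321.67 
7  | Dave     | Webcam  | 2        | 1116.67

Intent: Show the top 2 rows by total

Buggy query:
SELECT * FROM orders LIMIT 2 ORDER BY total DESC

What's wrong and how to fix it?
Bug: ORDER BY cannot follow LIMIT; LIMIT is the final clause

Fix: Sort with ORDER BY, then apply LIMIT

Corrected query:
SELECT * FROM orders ORDER BY total DESC LIMIT 2

Result:
id | customer | product | quantity | total  
---+----------+---------+----------+--------
1  | Bob      | Charger | 4        | 1652.02
3  | Hank     | Tablet  | 11       | 1516.26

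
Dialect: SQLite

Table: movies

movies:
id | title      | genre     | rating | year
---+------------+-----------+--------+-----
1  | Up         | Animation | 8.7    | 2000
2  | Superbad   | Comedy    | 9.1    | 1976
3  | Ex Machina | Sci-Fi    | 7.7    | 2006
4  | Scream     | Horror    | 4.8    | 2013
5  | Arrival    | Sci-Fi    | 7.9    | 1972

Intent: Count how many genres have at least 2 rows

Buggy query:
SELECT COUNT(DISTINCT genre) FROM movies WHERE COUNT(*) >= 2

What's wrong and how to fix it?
Bug: WHERE filters individual rows, not groups, so a group-level COUNT is invalid there

Fix: Group first with HAVING COUNT(*) >= 2, then COUNT the resulting groups

Corrected query:
SELECT COUNT(*) FROM (SELECT genre FROM movies GROUP BY genre HAVING COUNT(*) >= 2)

Result:
COUNT(*)
--------
1       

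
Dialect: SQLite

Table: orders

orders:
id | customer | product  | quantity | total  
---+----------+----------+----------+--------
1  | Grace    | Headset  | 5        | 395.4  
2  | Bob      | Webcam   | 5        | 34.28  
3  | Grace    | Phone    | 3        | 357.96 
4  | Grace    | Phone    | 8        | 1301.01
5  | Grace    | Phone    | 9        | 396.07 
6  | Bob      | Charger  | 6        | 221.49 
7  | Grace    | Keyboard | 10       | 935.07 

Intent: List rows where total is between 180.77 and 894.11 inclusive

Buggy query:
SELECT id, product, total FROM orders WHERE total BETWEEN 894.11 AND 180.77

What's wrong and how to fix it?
Bug: The bounds are reversed; BETWEEN a AND b requires a <= b to match anything

Fix: Swap the bounds so the smaller value comes first

Corrected query:
SELECT id, product, total FROM orders WHERE total BETWEEN 180.77 AND 894.11

Result:
id | product | total 
---+---------+-------
1  | Headset | 395.4 
3  | Phone   | 357.96
5  | Phone   | 396.07
6  | Charger | 221.49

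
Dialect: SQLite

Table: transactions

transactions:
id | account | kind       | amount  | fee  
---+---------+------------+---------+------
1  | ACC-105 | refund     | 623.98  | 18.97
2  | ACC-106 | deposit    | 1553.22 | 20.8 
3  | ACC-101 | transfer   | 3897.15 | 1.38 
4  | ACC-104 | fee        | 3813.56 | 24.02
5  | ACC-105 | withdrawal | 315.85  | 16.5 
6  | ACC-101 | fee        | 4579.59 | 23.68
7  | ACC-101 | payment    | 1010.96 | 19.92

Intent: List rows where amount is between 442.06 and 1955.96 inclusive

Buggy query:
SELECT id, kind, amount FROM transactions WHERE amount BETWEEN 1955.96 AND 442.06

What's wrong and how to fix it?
Bug: The bounds are reversed; BETWEEN a AND b requires a <= b to match anything

Fix: Write BETWEEN 442.06 AND 1955.96

Corrected query:
SELECT id, kind, amount FROM transactions WHERE amount BETWEEN 442.06 AND 1955.96

Result:
id | kind    | amount 
---+---------+--------
1  | refund  | 623.98 
2  | deposit | 1553.22
7  | payment | 1010.96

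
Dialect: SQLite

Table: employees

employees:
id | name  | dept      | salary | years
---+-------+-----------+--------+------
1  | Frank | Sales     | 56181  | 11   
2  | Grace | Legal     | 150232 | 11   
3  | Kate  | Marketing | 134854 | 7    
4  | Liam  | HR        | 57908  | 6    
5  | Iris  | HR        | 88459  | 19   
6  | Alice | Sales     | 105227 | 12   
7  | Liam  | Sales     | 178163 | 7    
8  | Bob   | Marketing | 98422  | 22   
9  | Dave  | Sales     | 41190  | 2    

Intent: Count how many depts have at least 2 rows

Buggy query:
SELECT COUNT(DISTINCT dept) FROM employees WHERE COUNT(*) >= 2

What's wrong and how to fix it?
Bug: WHERE filters individual rows, not groups, so a group-level COUNT is invalid there

Fix: Group first with HAVING COUNT(*) >= 2, then COUNT the resulting groups

Corrected query:
SELECT COUNT(*) FROM (SELECT dept FROM employees GROUP BY dept HAVING COUNT(*) >= 2)

Result:
COUNT(*)
--------
3       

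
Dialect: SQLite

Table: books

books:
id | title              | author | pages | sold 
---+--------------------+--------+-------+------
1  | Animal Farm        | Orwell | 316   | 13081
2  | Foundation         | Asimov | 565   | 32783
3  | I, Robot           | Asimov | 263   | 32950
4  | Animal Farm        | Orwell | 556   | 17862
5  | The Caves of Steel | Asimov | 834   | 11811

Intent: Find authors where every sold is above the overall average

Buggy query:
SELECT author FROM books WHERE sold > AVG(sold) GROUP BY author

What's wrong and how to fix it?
Bug: AVG() is an aggregate; it can't sit directly in WHERE

Fix: Compute the overall average in a scalar subquery and compare each group's MIN against it in HAVING

Corrected query:
SELECT author FROM books GROUP BY author HAVING MIN(sold) > (SELECT AVG(sold) FROM books)

Result:
(no rows)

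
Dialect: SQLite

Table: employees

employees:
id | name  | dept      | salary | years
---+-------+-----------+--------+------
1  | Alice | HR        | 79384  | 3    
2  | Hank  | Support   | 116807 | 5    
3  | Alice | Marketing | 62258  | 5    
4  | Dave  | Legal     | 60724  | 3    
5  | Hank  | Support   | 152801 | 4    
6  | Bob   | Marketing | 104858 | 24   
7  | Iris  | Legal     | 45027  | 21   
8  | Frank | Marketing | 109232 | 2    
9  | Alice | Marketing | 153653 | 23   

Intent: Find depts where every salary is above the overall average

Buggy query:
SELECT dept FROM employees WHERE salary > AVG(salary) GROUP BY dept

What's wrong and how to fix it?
Bug: WHERE evaluates per row before aggregation, so AVG() is unavailable

Fix: Compute the overall average in a scalar subquery and compare each group's MIN against it in HAVING

Corrected query:
SELECT dept FROM employees GROUP BY dept HAVING MIN(salary) > (SELECT AVG(salary) FROM employees)

Result:
dept   
-------
Support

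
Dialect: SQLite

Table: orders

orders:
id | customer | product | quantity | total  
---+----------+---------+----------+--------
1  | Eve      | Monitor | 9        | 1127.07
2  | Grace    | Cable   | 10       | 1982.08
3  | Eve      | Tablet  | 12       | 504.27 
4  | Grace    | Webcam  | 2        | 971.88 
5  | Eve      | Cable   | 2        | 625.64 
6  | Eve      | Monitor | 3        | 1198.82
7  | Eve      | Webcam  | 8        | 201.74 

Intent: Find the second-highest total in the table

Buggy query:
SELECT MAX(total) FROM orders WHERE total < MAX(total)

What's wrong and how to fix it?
Bug: The inner MAX is an aggregate inside WHERE, which is not allowed

Fix: Compute the overall MAX in a subquery, then take MAX of rows below it

Corrected query:
SELECT MAX(total) FROM orders WHERE total < (SELECT MAX(total) FROM orders)

Result:
MAX(total)
----------
1198.82   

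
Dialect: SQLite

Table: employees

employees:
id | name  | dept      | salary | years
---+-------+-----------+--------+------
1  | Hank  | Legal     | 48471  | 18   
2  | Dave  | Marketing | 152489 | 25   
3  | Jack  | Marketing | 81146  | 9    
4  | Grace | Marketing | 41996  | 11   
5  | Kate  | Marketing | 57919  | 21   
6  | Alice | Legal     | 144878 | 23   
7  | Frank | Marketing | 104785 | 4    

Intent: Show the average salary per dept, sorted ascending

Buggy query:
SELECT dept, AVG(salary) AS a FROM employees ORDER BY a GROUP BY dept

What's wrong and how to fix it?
Bug: GROUP BY must precede ORDER BY

Fix: Move ORDER BY to the end, after GROUP BY

Corrected query:
SELECT dept, AVG(salary) AS a FROM employees GROUP BY dept ORDER BY a

Result:
dept      | a      
----------+--------
Marketing | 87667  
Legal     | 96674.5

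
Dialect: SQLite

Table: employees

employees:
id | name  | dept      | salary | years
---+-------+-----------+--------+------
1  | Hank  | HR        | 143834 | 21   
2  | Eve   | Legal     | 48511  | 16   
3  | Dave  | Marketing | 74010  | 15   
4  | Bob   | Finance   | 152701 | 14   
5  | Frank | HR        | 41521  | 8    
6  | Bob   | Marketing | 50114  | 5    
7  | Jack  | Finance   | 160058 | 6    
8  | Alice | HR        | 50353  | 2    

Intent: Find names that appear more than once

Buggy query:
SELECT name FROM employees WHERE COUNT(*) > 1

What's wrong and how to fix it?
Bug: COUNT(*) is an aggregate and cannot be used in WHERE

Fix: Group first, then use HAVING for the count condition

Corrected query:
SELECT name FROM employees GROUP BY name HAVING COUNT(*) > 1

Result:
name
----
Bob 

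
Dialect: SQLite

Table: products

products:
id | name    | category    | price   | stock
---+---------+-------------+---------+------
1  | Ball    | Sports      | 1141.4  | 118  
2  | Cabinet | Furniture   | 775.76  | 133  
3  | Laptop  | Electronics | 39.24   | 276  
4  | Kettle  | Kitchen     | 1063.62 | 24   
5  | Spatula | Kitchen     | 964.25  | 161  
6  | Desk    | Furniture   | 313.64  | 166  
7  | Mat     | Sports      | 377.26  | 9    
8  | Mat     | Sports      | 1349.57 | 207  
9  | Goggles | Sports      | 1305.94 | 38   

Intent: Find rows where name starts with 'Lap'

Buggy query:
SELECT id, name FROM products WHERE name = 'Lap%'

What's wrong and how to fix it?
Bug: '=' compares the literal string including the % character; pattern matching needs LIKE

Fix: Use LIKE for wildcard pattern matching

Corrected query:
SELECT id, name FROM products WHERE name LIKE 'Lap%'

Result:
id | name  
---+-------
3  | Laptop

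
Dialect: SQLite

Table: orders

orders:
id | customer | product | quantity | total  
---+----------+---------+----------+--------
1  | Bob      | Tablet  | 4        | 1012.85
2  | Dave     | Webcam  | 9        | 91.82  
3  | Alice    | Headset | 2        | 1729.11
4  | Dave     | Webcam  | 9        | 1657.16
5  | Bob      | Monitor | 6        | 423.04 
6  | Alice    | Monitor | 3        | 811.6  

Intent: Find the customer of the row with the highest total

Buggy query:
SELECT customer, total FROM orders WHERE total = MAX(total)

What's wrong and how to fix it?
Bug: MAX(total) is an aggregate and cannot be used directly in WHERE

Fix: Wrap MAX in a scalar subquery so WHERE compares against a single value

Corrected query:
SELECT customer, total FROM orders WHERE total = (SELECT MAX(total) FROM orders)

Result:
customer | total  
---------+--------
Alice    | 1729.11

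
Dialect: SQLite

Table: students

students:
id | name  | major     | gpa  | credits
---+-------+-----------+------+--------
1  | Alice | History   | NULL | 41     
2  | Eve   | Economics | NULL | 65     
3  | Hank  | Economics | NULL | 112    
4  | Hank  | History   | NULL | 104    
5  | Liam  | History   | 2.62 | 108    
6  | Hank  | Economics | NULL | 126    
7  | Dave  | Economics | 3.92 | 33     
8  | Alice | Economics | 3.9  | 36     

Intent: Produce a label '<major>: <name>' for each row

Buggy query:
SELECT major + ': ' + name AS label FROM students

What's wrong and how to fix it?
Bug: '+' is numeric addition; on text columns SQLite converts them to 0 instead of concatenating

Fix: Use the || operator for string concatenation

Corrected query:
SELECT major || ': ' || name AS label FROM students

Result:
label           
----------------
History: Alice  
Economics: Eve  
Economics: Hank 
History: Hank   
History: Liam   
Economics: Hank 
Economics: Dave 
Economics: Alice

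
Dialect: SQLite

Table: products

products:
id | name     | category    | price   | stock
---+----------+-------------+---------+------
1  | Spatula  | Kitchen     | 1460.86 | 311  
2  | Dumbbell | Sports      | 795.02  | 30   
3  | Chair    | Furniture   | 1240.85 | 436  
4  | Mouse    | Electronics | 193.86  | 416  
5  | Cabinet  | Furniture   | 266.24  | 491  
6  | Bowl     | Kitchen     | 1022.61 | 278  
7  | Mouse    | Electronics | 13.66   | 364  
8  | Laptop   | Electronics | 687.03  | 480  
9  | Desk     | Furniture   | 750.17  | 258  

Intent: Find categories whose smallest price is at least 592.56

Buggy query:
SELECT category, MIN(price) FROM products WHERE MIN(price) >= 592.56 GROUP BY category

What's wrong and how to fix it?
Bug: MIN() in WHERE is a misuse of aggregate

Fix: Use HAVING for the per-group MIN condition

Corrected query:
SELECT category, MIN(price) FROM products GROUP BY category HAVING MIN(price) >= 592.56

Result:
category | MIN(price)
---------+-----------
Kitchen  | 1022.61   
Sports   | 795.02    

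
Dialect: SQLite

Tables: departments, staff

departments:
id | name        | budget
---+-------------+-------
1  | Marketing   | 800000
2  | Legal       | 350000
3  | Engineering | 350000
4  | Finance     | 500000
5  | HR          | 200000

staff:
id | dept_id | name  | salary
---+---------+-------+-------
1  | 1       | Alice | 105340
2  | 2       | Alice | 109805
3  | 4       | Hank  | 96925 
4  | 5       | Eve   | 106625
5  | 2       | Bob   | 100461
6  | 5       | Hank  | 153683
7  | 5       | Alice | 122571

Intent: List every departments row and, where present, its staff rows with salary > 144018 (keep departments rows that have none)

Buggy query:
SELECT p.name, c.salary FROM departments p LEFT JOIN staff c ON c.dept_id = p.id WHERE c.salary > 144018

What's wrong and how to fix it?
Bug: Filtering c.salary in WHERE discards the NULL rows produced by LEFT JOIN, turning it into an inner join

Fix: Put 'c.salary > 144018' in the JOIN's ON clause instead of WHERE

Corrected query:
SELECT p.name, c.salary FROM departments p LEFT JOIN staff c ON c.dept_id = p.id AND c.salary > 144018

Result:
name        | salary
------------+-------
Marketing   | NULL  
Legal       | NULL  
Engineering | NULL  
Finance     | NULL  
HR          | 153683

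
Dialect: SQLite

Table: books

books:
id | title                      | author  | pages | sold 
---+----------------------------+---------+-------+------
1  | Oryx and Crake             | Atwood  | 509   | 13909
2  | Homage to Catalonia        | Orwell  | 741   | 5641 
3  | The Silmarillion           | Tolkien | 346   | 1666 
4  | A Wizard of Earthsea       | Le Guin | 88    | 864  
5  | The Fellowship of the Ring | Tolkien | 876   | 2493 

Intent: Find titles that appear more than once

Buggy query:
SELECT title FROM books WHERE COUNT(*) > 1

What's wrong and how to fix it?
Bug: COUNT(*) is an aggregate and cannot be used in WHERE

Fix: Group first, then use HAVING for the count condition

Corrected query:
SELECT title FROM books GROUP BY title HAVING COUNT(*) > 1

Result:
(no rows)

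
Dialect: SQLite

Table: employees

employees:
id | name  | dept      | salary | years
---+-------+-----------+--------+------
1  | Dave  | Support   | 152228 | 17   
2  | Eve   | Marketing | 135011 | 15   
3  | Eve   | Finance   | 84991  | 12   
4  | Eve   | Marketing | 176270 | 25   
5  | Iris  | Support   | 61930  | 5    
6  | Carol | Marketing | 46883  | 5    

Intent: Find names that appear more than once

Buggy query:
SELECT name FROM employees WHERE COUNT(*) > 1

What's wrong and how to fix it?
Bug: COUNT(*) is an aggregate and cannot be used in WHERE

Fix: Group first, then use HAVING for the count condition

Corrected query:
SELECT name FROM employees GROUP BY name HAVING COUNT(*) > 1

Result:
name
----
Eve 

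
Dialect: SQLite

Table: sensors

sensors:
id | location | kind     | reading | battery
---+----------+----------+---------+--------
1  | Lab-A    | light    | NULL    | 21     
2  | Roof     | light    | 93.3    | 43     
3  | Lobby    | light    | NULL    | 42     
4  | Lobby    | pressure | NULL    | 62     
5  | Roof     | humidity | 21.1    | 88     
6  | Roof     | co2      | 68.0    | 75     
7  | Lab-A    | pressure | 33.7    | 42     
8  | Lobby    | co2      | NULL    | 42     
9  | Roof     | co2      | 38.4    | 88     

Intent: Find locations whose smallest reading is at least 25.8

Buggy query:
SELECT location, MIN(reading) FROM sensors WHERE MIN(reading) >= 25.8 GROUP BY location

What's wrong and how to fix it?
Bug: MIN() in WHERE is a misuse of aggregate

Fix: Use HAVING for the per-group MIN condition

Corrected query:
SELECT location, MIN(reading) FROM sensors GROUP BY location HAVING MIN(reading) >= 25.8

Result:
location | MIN(reading)
---------+-------------
Lab-A    | 33.7        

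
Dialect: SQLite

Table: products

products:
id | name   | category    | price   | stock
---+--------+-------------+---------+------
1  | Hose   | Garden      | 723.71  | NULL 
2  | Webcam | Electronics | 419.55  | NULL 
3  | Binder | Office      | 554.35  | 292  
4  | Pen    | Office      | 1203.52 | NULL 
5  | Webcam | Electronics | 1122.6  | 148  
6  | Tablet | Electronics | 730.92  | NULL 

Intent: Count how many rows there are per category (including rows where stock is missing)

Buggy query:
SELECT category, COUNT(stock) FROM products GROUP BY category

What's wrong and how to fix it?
Bug: COUNT(stock) skips NULLs, so groups with missing stock are undercounted

Fix: Replace COUNT(stock) with COUNT(*)

Corrected query:
SELECT category, COUNT(*) FROM products GROUP BY category

Result:
category    | COUNT(*)
------------+---------
Electronics | 3       
Garden      | 1       
Office      | 2       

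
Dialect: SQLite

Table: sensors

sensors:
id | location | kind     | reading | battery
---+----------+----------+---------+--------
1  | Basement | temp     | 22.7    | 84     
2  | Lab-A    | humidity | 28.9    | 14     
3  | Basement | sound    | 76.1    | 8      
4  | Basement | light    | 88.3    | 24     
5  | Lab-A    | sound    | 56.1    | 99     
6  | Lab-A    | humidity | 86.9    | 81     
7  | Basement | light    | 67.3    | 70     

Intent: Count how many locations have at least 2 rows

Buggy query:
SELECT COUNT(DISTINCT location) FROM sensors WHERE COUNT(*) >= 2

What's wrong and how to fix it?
Bug: WHERE filters individual rows, not groups, so a group-level COUNT is invalid there

Fix: Group first with HAVING COUNT(*) >= 2, then COUNT the resulting groups

Corrected query:
SELECT COUNT(*) FROM (SELECT location FROM sensors GROUP BY location HAVING COUNT(*) >= 2)

Result:
COUNT(*)
--------
2       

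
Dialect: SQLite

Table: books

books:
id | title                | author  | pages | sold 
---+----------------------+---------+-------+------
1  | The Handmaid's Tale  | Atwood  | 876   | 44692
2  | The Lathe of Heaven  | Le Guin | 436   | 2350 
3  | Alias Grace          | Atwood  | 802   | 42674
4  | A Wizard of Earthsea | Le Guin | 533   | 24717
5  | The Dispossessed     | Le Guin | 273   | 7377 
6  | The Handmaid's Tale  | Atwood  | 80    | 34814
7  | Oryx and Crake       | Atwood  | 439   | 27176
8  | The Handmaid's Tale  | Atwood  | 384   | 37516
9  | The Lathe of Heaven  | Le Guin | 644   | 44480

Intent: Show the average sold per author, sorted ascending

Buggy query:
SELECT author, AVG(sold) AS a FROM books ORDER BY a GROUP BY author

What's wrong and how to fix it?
Bug: ORDER BY appears before GROUP BY; SQL clause order requires GROUP BY first

Fix: Move ORDER BY to the end, after GROUP BY

Corrected query:
SELECT author, AVG(sold) AS a FROM books GROUP BY author ORDER BY a

Result:
author  | a      
--------+--------
Le Guin | 19731  
Atwood  | 37374.4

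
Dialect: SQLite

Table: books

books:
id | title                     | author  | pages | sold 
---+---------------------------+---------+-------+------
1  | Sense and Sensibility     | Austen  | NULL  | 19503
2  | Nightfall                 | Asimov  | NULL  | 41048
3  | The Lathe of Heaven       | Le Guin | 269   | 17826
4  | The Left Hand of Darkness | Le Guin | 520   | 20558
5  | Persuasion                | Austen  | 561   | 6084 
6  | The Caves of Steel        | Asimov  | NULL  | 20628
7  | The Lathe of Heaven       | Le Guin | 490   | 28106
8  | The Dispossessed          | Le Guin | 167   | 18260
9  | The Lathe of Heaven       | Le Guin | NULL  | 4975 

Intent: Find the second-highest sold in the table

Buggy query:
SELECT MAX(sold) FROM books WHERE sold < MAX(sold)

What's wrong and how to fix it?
Bug: MAX(sold) on the right of the comparison is an aggregate-in-WHERE error

Fix: Compute the overall MAX in a subquery, then take MAX of rows below it

Corrected query:
SELECT MAX(sold) FROM books WHERE sold < (SELECT MAX(sold) FROM books)

Result:
MAX(sold)
---------
28106    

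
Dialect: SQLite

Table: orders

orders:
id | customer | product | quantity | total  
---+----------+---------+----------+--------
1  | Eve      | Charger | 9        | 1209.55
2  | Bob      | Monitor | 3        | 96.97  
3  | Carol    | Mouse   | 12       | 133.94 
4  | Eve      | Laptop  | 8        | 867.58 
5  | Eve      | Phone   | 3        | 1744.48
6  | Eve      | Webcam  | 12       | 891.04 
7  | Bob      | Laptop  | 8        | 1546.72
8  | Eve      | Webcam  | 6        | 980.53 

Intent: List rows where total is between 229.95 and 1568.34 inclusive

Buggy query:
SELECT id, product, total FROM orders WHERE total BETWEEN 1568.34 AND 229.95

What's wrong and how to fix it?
Bug: The bounds are reversed; BETWEEN a AND b requires a <= b to match anything

Fix: Write BETWEEN 229.95 AND 1568.34

Corrected query:
SELECT id, product, total FROM orders WHERE total BETWEEN 229.95 AND 1568.34

Result:
id | product | total  
---+---------+--------
1  | Charger | 1209.55
4  | Laptop  | 867.58 
6  | Webcam  | 891.04 
7  | Laptop  | 1546.72
8  | Webcam  | 980.53 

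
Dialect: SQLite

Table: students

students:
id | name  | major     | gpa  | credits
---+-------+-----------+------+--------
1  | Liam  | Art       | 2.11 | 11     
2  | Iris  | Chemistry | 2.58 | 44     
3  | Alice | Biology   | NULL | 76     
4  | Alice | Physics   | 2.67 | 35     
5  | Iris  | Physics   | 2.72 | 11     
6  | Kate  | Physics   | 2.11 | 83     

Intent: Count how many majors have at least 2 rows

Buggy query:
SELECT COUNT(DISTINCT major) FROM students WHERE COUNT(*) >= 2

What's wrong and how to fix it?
Bug: COUNT(*) cannot appear in WHERE; the per-group count doesn't exist yet

Fix: Use a subquery that GROUPs and filters with HAVING, then count its rows

Corrected query:
SELECT COUNT(*) FROM (SELECT major FROM students GROUP BY major HAVING COUNT(*) >= 2)

Result:
COUNT(*)
--------
1       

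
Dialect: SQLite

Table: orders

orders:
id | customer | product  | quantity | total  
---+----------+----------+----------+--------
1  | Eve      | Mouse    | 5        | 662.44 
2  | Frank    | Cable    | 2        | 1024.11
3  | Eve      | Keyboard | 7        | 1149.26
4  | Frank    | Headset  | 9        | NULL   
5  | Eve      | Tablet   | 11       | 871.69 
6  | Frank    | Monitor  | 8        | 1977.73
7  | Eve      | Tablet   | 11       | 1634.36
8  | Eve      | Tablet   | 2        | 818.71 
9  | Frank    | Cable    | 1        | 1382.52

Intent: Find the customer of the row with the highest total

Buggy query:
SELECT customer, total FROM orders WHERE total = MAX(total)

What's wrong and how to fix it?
Bug: WHERE is evaluated per row; an aggregate over the whole table isn't defined there

Fix: Use a subquery: WHERE total = (SELECT MAX(total) FROM orders)

Corrected query:
SELECT customer, total FROM orders WHERE total = (SELECT MAX(total) FROM orders)

Result:
customer | total  
---------+--------
Frank    | 1977.73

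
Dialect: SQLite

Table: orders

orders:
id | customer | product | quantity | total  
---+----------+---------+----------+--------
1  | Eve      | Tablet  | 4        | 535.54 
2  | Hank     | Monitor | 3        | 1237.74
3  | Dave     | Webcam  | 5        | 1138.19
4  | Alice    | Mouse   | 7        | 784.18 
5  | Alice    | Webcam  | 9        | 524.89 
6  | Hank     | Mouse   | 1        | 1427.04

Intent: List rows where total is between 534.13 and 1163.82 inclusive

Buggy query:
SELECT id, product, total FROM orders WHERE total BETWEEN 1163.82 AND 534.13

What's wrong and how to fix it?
Bug: The bounds are reversed; BETWEEN a AND b requires a <= b to match anything

Fix: Swap the bounds so the smaller value comes first

Corrected query:
SELECT id, product, total FROM orders WHERE total BETWEEN 534.13 AND 1163.82

Result:
id | product | total  
---+---------+--------
1  | Tablet  | 535.54 
3  | Webcam  | 1138.19
4  | Mouse   | 784.18 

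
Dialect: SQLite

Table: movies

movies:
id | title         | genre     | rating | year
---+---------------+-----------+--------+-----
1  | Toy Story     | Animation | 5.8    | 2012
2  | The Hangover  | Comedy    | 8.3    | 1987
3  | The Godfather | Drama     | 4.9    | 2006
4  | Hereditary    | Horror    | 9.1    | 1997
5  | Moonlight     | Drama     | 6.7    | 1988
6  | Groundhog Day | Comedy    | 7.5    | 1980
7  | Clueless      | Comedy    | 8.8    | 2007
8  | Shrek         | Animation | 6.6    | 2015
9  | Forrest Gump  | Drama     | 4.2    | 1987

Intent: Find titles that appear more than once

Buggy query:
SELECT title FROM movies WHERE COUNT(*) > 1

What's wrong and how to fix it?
Bug: WHERE can't reference COUNT(*); aggregates are computed after WHERE

Fix: GROUP BY title, then filter groups with HAVING COUNT(*) > 1

Corrected query:
SELECT title FROM movies GROUP BY title HAVING COUNT(*) > 1

Result:
(no rows)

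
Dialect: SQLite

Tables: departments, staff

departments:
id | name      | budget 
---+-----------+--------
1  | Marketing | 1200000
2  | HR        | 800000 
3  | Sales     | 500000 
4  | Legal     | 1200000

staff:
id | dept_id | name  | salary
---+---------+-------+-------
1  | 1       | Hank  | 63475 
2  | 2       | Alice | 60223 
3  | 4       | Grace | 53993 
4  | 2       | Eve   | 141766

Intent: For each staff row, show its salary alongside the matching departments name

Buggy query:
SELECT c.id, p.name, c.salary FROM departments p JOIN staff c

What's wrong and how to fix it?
Bug: JOIN with no ON clause produces a cartesian product; every staff row pairs with every departments row

Fix: Specify the join condition linking the foreign key to the parent id

Corrected query:
SELECT c.id, p.name, c.salary FROM departments p JOIN staff c ON c.dept_id = p.id

Result:
id | name      | salary
---+-----------+-------
1  | Marketing | 63475 
2  | HR        | 60223 
3  | Legal     | 53993 
4  | HR        | 141766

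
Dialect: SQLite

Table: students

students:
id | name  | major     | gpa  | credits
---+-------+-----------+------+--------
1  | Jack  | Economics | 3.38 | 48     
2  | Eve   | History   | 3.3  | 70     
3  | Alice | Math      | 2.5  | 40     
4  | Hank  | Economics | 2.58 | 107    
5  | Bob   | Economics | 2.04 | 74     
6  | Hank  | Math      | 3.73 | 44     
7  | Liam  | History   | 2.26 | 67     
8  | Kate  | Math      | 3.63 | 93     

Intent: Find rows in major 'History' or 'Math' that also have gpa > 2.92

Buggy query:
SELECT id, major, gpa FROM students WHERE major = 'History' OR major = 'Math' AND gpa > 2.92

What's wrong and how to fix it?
Bug: Without parentheses, AND is evaluated before OR, so the gpa filter only applies to the 'Math' branch

Fix: Add parentheses around the OR so the AND applies to both alternatives

Corrected query:
SELECT id, major, gpa FROM students WHERE (major = 'History' OR major = 'Math') AND gpa > 2.92

Result:
id | major   | gpa 
---+---------+-----
2  | History | 3.3 
6  | Math    | 3.73
8  | Math    | 3.63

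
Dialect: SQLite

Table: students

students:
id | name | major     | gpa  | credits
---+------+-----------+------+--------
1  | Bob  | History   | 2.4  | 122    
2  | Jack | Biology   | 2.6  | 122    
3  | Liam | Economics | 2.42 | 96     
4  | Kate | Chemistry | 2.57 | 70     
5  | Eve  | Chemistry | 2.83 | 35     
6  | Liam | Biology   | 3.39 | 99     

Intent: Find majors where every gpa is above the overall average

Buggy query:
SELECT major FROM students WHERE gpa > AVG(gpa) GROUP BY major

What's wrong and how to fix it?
Bug: WHERE evaluates per row before aggregation, so AVG() is unavailable

Fix: Compute the overall average in a scalar subquery and compare each group's MIN against it in HAVING

Corrected query:
SELECT major FROM students GROUP BY major HAVING MIN(gpa) > (SELECT AVG(gpa) FROM students)

Result:
(no rows)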